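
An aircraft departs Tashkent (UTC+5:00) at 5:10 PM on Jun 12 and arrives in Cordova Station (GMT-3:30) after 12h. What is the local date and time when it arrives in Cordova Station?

8:40 PM on June 12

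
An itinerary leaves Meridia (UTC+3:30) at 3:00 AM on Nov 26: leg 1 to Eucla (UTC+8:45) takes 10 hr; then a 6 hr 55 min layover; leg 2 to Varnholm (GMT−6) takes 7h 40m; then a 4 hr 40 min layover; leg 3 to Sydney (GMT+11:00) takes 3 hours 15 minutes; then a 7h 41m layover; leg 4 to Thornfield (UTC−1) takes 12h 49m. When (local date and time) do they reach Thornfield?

3:30 AM on November 28

Convert departure to UTC: 3:00 AM − 3:30 = 11:30 PM UTC on Nov 25.
Add 10 hours leg 1 → 9:30 AM UTC (Nov 26).
Add 6 hours and 55 minutes layover in Eucla → 4:25 PM UTC.
Add 7 hours 40 minutes leg 2 → 12:05 AM UTC (Nov 27).
Add 4 hours 40 minutes layover in Varnholm → 4:45 AM UTC.
Add 3 hours and 15 minutes leg 3 → 8:00 AM UTC.
Add 7 hours and 41 minutes layover in Sydney → 3:41 PM UTC.
Add 12 hours and 49 minutes leg 4 → 4:30 AM UTC (Nov 28).
Thornfield is UTC−1:00, so local arrival = 4:30 AM − 1:00 = 3:30 AM on Nov 28.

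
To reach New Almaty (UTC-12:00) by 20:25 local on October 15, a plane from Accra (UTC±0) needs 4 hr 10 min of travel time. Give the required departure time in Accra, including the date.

Target arrival in UTC: 20:25 + 12:00 = 08:25 on Oct 16.
Subtract 4 hours and 10 minutes → departure 04:15 UTC on Oct 16.
Accra is UTC+0, so departure is 04:15 on Oct 16.

04:15 on Oct 16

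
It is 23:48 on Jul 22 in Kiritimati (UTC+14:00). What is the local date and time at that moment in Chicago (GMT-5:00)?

Chicago is 19:00 behind Kiritimati.
Shift by the zone difference: 23:48 − 19:00 = 04:48 on Jul 22 in Chicago.

04:48 on July 22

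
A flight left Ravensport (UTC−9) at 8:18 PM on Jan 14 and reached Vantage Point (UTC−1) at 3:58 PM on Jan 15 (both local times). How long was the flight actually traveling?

Departure in UTC: 8:18 PM + 9:00 = 5:18 AM on Jan 15.
Arrival in UTC: 3:58 PM + 1:00 = 4:58 PM on Jan 15.
Elapsed = 4:58 PM − 5:18 AM = 11 hours 40 minutes.

11 hours 40 minutes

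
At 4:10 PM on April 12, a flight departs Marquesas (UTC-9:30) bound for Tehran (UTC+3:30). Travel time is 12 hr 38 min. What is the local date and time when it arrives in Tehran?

5:48 PM on April 13

Tehran is 13:00 ahead of Marquesas.
After 12 hours 38 minutes it is 4:48 AM (Apr 13) in Marquesas.
Shift by the zone difference: 4:48 AM + 13:00 = 5:48 PM on Apr 13 in Tehran.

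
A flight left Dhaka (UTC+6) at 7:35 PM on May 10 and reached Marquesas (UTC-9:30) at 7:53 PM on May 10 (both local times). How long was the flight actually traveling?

Departure in UTC: 7:35 PM − 6:00 = 1:35 PM on May 10.
Arrival in UTC: 7:53 PM + 9:30 = 5:23 AM on May 11.
Elapsed = 5:23 AM − 1:35 PM (+1 day) = 15 hours 48 minutes.

15 hours 48 minutes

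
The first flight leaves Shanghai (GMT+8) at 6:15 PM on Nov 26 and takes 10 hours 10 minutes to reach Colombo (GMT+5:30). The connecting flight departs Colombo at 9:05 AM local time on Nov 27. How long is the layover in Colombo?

7 hours 10 minutes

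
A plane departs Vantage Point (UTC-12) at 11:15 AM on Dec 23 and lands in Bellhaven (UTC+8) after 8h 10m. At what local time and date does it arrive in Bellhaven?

3:25 PM on December 24

Bellhaven is 20:00 ahead of Vantage Point.
After 8 hours and 10 minutes it is 7:25 PM in Vantage Point.
Shift by the zone difference: 7:25 PM + 20:00 = 3:25 PM on Dec 24 in Bellhaven.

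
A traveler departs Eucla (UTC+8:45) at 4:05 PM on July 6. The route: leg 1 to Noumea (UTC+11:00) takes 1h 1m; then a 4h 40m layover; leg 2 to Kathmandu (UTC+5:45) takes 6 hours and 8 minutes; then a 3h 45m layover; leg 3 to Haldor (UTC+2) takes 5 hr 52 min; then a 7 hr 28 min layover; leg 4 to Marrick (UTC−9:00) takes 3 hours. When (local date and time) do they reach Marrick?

Convert departure to UTC: 4:05 PM − 8:45 = 7:20 AM UTC on Jul 6.
Add 1 hour and 1 minute leg 1 → 8:21 AM UTC.
Add 4 hours and 40 minutes layover in Noumea → 1:01 PM UTC.
Add 6 hours 8 minutes leg 2 → 7:09 PM UTC.
Add 3 hours and 45 minutes layover in Kathmandu → 10:54 PM UTC.
Add 5 hours and 52 minutes leg 3 → 4:46 AM UTC (Jul 7).
Add 7 hours and 28 minutes layover in Haldor → 12:14 PM UTC.
Add 3 hours leg 4 → 3:14 PM UTC.
Marrick is UTC−9:00, so local arrival = 3:14 PM − 9:00 = 6:14 AM on Jul 7.

6:14 AM on July 7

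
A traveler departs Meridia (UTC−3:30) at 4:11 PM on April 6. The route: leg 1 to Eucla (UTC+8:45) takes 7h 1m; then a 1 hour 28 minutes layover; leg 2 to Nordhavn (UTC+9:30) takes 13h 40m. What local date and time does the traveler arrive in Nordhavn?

3:20 AM on April 8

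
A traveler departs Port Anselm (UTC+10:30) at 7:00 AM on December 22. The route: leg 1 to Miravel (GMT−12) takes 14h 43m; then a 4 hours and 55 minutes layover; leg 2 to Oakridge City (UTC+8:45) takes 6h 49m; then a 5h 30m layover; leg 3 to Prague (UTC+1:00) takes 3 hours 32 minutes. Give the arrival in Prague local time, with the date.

8:59 AM on December 23

Convert departure to UTC: 7:00 AM − 10:30 = 8:30 PM UTC on Dec 21.
Add 14 hours 43 minutes leg 1 → 11:13 AM UTC (Dec 22).
Add 4 hours 55 minutes layover in Miravel → 4:08 PM UTC.
Add 6 hours 49 minutes leg 2 → 10:57 PM UTC.
Add 5 hours and 30 minutes layover in Oakridge City → 4:27 AM UTC (Dec 23).
Add 3 hours 32 minutes leg 3 → 7:59 AM UTC.
Prague is UTC+1:00, so local arrival = 7:59 AM + 1:00 = 8:59 AM on Dec 23.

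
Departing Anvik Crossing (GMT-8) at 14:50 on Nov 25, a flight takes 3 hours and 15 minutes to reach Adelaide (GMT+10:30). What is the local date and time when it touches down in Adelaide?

Convert departure to UTC: 14:50 + 8:00 = 22:50 UTC on Nov 25.
Add 3 hours and 15 minutes travel time → 02:05 UTC (Nov 26).
Adelaide is UTC+10:30, so local arrival = 02:05 + 10:30 = 12:35 on Nov 26.

12:35 on Nov 26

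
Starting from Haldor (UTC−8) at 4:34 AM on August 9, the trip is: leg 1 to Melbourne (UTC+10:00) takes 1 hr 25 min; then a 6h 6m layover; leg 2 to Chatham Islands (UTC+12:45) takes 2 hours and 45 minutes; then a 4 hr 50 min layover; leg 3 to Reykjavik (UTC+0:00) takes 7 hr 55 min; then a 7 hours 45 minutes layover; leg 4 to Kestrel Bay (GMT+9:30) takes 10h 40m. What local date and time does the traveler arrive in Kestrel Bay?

Convert departure to UTC: 4:34 AM + 8:00 = 12:34 PM UTC on Aug 9.
Add 1 hour 25 minutes leg 1 → 1:59 PM UTC.
Add 6 hours and 6 minutes layover in Melbourne → 8:05 PM UTC.
Add 2 hours and 45 minutes leg 2 → 10:50 PM UTC.
Add 4 hours 50 minutes layover in Chatham Islands → 3:40 AM UTC (Aug 10).
Add 7 hours and 55 minutes leg 3 → 11:35 AM UTC.
Add 7 hours and 45 minutes layover in Reykjavik → 7:20 PM UTC.
Add 10 hours 40 minutes leg 4 → 6:00 AM UTC (Aug 11).
Kestrel Bay is UTC+9:30, so local arrival = 6:00 AM + 9:30 = 3:30 PM on Aug 11.

3:30 PM on August 11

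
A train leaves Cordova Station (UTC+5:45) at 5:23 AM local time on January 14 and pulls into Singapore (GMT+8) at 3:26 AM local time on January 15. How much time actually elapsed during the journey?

19 hours 48 minutes

Singapore is 2:15 ahead of Cordova Station.
Clock-face elapsed time (ignoring zones) is 22 hours 3 minutes.
Actual elapsed = 22 hours 3 minutes − 2:15 = 19 hours 48 minutes.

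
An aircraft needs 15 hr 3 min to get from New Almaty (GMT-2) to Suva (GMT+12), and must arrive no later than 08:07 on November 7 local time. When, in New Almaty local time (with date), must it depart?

Target arrival in UTC: 08:07 − 12:00 = 20:07 on Nov 6.
Subtract 15 hours and 3 minutes → departure 05:04 UTC on Nov 6.
New Almaty is UTC−2:00: 05:04 − 2:00 = 03:04 on Nov 6.

03:04 on Nov 6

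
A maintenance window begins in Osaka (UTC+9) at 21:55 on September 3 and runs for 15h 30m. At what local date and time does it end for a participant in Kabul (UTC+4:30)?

08:55 on Sep 4

Convert start to UTC: 21:55 − 9:00 = 12:55 UTC on Sep 3.
Add 15 hours 30 minutes duration → 04:25 UTC (Sep 4).
Kabul is UTC+4:30, so local end time = 04:25 + 4:30 = 08:55 on Sep 4.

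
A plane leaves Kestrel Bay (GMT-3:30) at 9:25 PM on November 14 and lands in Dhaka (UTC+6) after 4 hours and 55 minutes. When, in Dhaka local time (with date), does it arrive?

Convert departure to UTC: 9:25 PM + 3:30 = 12:55 AM UTC on Nov 15.
Add 4 hours 55 minutes travel time → 5:50 AM UTC.
Dhaka is UTC+6:00, so local arrival = 5:50 AM + 6:00 = 11:50 AM on Nov 15.

11:50 AM on Nov 15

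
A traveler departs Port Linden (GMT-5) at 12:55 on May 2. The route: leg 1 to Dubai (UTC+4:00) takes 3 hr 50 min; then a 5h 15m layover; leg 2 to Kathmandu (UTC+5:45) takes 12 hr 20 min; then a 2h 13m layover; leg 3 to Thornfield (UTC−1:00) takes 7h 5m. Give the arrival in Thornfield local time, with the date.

23:38 on May 3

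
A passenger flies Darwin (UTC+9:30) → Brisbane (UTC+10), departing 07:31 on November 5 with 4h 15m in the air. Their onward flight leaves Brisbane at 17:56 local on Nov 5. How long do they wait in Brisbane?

5 hours 40 minutes

Convert departure to UTC: 07:31 − 9:30 = 22:01 UTC on Nov 4.
Add 4 hours and 15 minutes flight time → 02:16 UTC (Nov 5).
Brisbane is UTC+10:00, so local arrival = 02:16 + 10:00 = 12:16 on Nov 5.
Layover = 17:56 − 12:16 = 5 hours 40 minutes.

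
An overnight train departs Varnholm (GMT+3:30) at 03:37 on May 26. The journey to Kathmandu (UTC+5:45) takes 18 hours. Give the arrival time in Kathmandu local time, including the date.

23:52 on May 26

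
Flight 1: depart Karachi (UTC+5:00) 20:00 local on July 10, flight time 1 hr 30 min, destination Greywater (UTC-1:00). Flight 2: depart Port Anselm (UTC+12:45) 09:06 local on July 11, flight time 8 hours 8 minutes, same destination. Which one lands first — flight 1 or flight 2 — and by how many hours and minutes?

Flight 1 in UTC: 20:00 − 5:00 = 15:00 on Jul 10.
+1 hour 30 minutes → arrive 16:30 UTC on Jul 10.
Flight 2 in UTC: 09:06 − 12:45 = 20:21 on Jul 10.
+8 hours and 8 minutes → arrive 04:29 UTC on Jul 11.
Flight 1 lands earlier by 11 hours 59 minutes.

the first, by 11 hours 59 minutes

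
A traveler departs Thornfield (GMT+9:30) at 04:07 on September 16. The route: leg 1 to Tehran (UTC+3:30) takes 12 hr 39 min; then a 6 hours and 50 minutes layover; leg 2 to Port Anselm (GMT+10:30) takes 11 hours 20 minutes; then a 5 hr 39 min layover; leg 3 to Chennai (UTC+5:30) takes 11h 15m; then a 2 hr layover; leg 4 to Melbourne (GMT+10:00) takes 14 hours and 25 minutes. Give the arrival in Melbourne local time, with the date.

Convert departure to UTC: 04:07 − 9:30 = 18:37 UTC on Sep 15.
Add 12 hours 39 minutes leg 1 → 07:16 UTC (Sep 16).
Add 6 hours and 50 minutes layover in Tehran → 14:06 UTC.
Add 11 hours and 20 minutes leg 2 → 01:26 UTC (Sep 17).
Add 5 hours and 39 minutes layover in Port Anselm → 07:05 UTC.
Add 11 hours and 15 minutes leg 3 → 18:20 UTC.
Add 2 hours layover in Chennai → 20:20 UTC.
Add 14 hours 25 minutes leg 4 → 10:45 UTC (Sep 18).
Melbourne is UTC+10:00, so local arrival = 10:45 + 10:00 = 20:45 on Sep 18.

20:45 on September 18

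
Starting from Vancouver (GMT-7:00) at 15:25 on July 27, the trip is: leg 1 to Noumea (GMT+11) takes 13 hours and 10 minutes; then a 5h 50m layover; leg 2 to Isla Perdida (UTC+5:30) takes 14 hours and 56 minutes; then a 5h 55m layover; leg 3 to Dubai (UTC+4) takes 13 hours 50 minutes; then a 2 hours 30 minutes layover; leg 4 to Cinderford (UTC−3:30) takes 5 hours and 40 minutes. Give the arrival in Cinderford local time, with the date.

Convert departure to UTC: 15:25 + 7:00 = 22:25 UTC on Jul 27.
Add 13 hours 10 minutes leg 1 → 11:35 UTC (Jul 28).
Add 5 hours 50 minutes layover in Noumea → 17:25 UTC.
Add 14 hours and 56 minutes leg 2 → 08:21 UTC (Jul 29).
Add 5 hours 55 minutes layover in Isla Perdida → 14:16 UTC.
Add 13 hours and 50 minutes leg 3 → 04:06 UTC (Jul 30).
Add 2 hours 30 minutes layover in Dubai → 06:36 UTC.
Add 5 hours and 40 minutes leg 4 → 12:16 UTC.
Cinderford is UTC−3:30, so local arrival = 12:16 − 3:30 = 08:46 on Jul 30.

08:46 on Jul 30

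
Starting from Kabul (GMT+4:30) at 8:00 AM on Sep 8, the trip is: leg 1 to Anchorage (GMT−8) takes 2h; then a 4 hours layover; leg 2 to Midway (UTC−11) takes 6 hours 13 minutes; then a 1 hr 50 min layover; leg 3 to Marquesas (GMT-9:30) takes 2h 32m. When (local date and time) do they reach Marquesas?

10:35 AM on September 8

Convert departure to UTC: 8:00 AM − 4:30 = 3:30 AM UTC on Sep 8.
Add 2 hours leg 1 → 5:30 AM UTC.
Add 4 hours layover in Anchorage → 9:30 AM UTC.
Add 6 hours 13 minutes leg 2 → 3:43 PM UTC.
Add 1 hour 50 minutes layover in Midway → 5:33 PM UTC.
Add 2 hours and 32 minutes leg 3 → 8:05 PM UTC.
Marquesas is UTC−9:30, so local arrival = 8:05 PM − 9:30 = 10:35 AM on Sep 8.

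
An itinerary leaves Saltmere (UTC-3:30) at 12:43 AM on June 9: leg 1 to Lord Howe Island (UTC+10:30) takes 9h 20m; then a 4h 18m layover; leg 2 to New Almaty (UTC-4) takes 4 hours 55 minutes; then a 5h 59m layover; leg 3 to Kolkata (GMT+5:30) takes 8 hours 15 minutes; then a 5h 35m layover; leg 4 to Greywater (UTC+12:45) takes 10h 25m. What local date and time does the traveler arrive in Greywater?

Convert departure to UTC: 12:43 AM + 3:30 = 4:13 AM UTC on Jun 9.
Add 9 hours 20 minutes leg 1 → 1:33 PM UTC.
Add 4 hours and 18 minutes layover in Lord Howe Island → 5:51 PM UTC.
Add 4 hours 55 minutes leg 2 → 10:46 PM UTC.
Add 5 hours and 59 minutes layover in New Almaty → 4:45 AM UTC (Jun 10).
Add 8 hours and 15 minutes leg 3 → 1:00 PM UTC.
Add 5 hours 35 minutes layover in Kolkata → 6:35 PM UTC.
Add 10 hours 25 minutes leg 4 → 5:00 AM UTC (Jun 11).
Greywater is UTC+12:45, so local arrival = 5:00 AM + 12:45 = 5:45 PM on Jun 11.

5:45 PM on Jun 11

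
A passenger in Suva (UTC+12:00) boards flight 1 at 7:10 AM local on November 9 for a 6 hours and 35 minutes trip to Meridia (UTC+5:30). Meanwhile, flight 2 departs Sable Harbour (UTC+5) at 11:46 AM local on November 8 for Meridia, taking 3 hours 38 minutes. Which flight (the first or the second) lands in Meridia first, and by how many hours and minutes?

the second, by 15 hours 21 minutes

Flight 1 in UTC: 7:10 AM − 12:00 = 7:10 PM on Nov 8.
+6 hours 35 minutes → arrive 1:45 AM UTC on Nov 9.
Flight 2 in UTC: 11:46 AM − 5:00 = 6:46 AM on Nov 8.
+3 hours 38 minutes → arrive 10:24 AM UTC on Nov 8.
Flight 2 lands earlier by 15 hours 21 minutes.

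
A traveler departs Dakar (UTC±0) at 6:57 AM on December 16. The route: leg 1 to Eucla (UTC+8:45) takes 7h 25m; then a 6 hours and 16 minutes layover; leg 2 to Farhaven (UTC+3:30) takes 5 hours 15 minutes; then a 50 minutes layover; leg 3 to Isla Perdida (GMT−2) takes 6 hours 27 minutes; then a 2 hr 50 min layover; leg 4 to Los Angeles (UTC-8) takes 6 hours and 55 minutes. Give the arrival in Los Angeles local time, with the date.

Dakar is at UTC+0, so departure is already 6:57 AM UTC on Dec 16.
Add 7 hours and 25 minutes leg 1 → 2:22 PM UTC.
Add 6 hours and 16 minutes layover in Eucla → 8:38 PM UTC.
Add 5 hours and 15 minutes leg 2 → 1:53 AM UTC (Dec 17).
Add 50 minutes layover in Farhaven → 2:43 AM UTC.
Add 6 hours 27 minutes leg 3 → 9:10 AM UTC.
Add 2 hours 50 minutes layover in Isla Perdida → 12:00 PM UTC.
Add 6 hours and 55 minutes leg 4 → 6:55 PM UTC.
Los Angeles is UTC−8:00, so local arrival = 6:55 PM − 8:00 = 10:55 AM on Dec 17.

10:55 AM on December 17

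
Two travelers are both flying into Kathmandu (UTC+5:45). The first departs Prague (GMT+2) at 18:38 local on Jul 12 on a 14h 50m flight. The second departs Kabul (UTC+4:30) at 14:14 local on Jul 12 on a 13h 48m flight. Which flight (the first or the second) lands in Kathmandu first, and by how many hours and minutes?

the second, by 7 hours 56 minutes

Flight 1 in UTC: 18:38 − 2:00 = 16:38 on Jul 12.
+14 hours 50 minutes → arrive 07:28 UTC on Jul 13.
Flight 2 in UTC: 14:14 − 4:30 = 09:44 on Jul 12.
+13 hours 48 minutes → arrive 23:32 UTC on Jul 12.
Flight 2 lands earlier by 7 hours 56 minutes.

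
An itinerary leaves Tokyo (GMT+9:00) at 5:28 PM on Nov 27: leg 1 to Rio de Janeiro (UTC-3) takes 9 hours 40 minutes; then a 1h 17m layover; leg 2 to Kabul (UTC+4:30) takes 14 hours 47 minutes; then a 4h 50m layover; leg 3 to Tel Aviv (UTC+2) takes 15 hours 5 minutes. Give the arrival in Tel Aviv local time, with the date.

8:07 AM on November 29

Convert departure to UTC: 5:28 PM − 9:00 = 8:28 AM UTC on Nov 27.
Add 9 hours 40 minutes leg 1 → 6:08 PM UTC.
Add 1 hour 17 minutes layover in Rio de Janeiro → 7:25 PM UTC.
Add 14 hours and 47 minutes leg 2 → 10:12 AM UTC (Nov 28).
Add 4 hours and 50 minutes layover in Kabul → 3:02 PM UTC.
Add 15 hours 5 minutes leg 3 → 6:07 AM UTC (Nov 29).
Tel Aviv is UTC+2:00, so local arrival = 6:07 AM + 2:00 = 8:07 AM on Nov 29.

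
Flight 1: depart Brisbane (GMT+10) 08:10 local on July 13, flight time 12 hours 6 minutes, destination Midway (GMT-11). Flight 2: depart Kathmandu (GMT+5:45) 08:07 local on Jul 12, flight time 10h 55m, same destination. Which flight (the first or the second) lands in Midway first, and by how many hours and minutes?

Flight 1 in UTC: 08:10 − 10:00 = 22:10 on Jul 12.
+12 hours and 6 minutes → arrive 10:16 UTC on Jul 13.
Flight 2 in UTC: 08:07 − 5:45 = 02:22 on Jul 12.
+10 hours and 55 minutes → arrive 13:17 UTC on Jul 12.
Flight 2 lands earlier by 20 hours 59 minutes.

the second, by 20 hours 59 minutes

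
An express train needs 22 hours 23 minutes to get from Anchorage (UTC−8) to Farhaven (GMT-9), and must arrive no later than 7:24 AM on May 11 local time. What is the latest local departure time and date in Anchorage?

10:01 AM on May 10

Target arrival in UTC: 7:24 AM + 9:00 = 4:24 PM on May 11.
Subtract 22 hours 23 minutes → departure 6:01 PM UTC on May 10.
Anchorage is UTC−8:00: 6:01 PM − 8:00 = 10:01 AM on May 10.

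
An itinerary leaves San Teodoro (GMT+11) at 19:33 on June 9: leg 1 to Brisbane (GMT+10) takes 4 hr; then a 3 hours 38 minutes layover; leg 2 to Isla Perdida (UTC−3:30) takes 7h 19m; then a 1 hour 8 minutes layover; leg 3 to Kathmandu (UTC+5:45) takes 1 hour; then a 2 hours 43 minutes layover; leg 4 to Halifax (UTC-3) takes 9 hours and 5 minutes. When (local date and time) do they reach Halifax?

Convert departure to UTC: 19:33 − 11:00 = 08:33 UTC on Jun 9.
Add 4 hours leg 1 → 12:33 UTC.
Add 3 hours and 38 minutes layover in Brisbane → 16:11 UTC.
Add 7 hours 19 minutes leg 2 → 23:30 UTC.
Add 1 hour 8 minutes layover in Isla Perdida → 00:38 UTC (Jun 10).
Add 1 hour leg 3 → 01:38 UTC.
Add 2 hours 43 minutes layover in Kathmandu → 04:21 UTC.
Add 9 hours 5 minutes leg 4 → 13:26 UTC.
Halifax is UTC−3:00, so local arrival = 13:26 − 3:00 = 10:26 on Jun 10.

10:26 on Jun 10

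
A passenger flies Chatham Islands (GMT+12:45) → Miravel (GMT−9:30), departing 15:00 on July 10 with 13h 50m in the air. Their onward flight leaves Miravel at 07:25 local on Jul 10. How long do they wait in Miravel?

Convert departure to UTC: 15:00 − 12:45 = 02:15 UTC on Jul 10.
Add 13 hours 50 minutes flight time → 16:05 UTC.
Miravel is UTC−9:30, so local arrival = 16:05 − 9:30 = 06:35 on Jul 10.
Layover = 07:25 − 06:35 = 50 minutes.

50 minutes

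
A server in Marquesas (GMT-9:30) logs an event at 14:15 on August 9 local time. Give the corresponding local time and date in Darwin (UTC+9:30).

In UTC: 14:15 + 9:30 = 23:45 on Aug 9.
Darwin is UTC+9:30: 23:45 + 9:30 = 09:15 on Aug 10.

09:15 on Aug 10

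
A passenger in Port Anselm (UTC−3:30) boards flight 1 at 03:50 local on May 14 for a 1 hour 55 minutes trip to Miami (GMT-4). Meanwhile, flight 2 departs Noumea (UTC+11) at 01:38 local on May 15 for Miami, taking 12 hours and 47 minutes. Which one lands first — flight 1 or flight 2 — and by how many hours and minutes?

the first, by 18 hours 10 minutes

Flight 1 in UTC: 03:50 + 3:30 = 07:20 on May 14.
+1 hour and 55 minutes → arrive 09:15 UTC on May 14.
Flight 2 in UTC: 01:38 − 11:00 = 14:38 on May 14.
+12 hours and 47 minutes → arrive 03:25 UTC on May 15.
Flight 1 lands earlier by 18 hours 10 minutes.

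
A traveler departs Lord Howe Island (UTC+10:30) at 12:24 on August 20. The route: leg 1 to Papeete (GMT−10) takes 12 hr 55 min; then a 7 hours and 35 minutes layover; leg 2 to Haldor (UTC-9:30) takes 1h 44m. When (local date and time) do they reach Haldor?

14:38 on August 20

Convert departure to UTC: 12:24 − 10:30 = 01:54 UTC on Aug 20.
Add 12 hours and 55 minutes leg 1 → 14:49 UTC.
Add 7 hours and 35 minutes layover in Papeete → 22:24 UTC.
Add 1 hour and 44 minutes leg 2 → 00:08 UTC (Aug 21).
Haldor is UTC−9:30, so local arrival = 00:08 − 9:30 = 14:38 on Aug 20.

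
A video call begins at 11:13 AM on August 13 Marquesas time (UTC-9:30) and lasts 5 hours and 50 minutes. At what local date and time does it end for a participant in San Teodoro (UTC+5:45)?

8:18 AM on Aug 14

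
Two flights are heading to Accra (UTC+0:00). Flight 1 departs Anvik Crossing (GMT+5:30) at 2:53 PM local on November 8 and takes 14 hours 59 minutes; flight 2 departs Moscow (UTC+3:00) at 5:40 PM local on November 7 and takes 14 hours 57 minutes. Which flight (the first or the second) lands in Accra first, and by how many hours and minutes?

Flight 1 in UTC: 2:53 PM − 5:30 = 9:23 AM on Nov 8.
+14 hours 59 minutes → arrive 12:22 AM UTC on Nov 9.
Flight 2 in UTC: 5:40 PM − 3:00 = 2:40 PM on Nov 7.
+14 hours 57 minutes → arrive 5:37 AM UTC on Nov 8.
Flight 2 lands earlier by 18 hours 45 minutes.

the second, by 18 hours 45 minutes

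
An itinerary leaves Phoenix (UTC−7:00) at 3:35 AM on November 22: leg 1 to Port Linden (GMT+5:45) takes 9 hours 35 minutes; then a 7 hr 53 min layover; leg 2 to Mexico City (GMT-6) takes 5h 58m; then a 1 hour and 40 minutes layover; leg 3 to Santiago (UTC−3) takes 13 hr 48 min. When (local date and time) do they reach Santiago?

10:29 PM on November 23

Convert departure to UTC: 3:35 AM + 7:00 = 10:35 AM UTC on Nov 22.
Add 9 hours and 35 minutes leg 1 → 8:10 PM UTC.
Add 7 hours 53 minutes layover in Port Linden → 4:03 AM UTC (Nov 23).
Add 5 hours 58 minutes leg 2 → 10:01 AM UTC.
Add 1 hour 40 minutes layover in Mexico City → 11:41 AM UTC.
Add 13 hours and 48 minutes leg 3 → 1:29 AM UTC (Nov 24).
Santiago is UTC−3:00, so local arrival = 1:29 AM − 3:00 = 10:29 PM on Nov 23.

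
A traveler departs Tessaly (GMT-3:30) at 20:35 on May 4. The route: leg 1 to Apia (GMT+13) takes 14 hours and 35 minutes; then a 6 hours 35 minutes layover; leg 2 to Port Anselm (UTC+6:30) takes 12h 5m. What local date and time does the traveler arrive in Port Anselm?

Convert departure to UTC: 20:35 + 3:30 = 00:05 UTC on May 5.
Add 14 hours and 35 minutes leg 1 → 14:40 UTC.
Add 6 hours and 35 minutes layover in Apia → 21:15 UTC.
Add 12 hours and 5 minutes leg 2 → 09:20 UTC (May 6).
Port Anselm is UTC+6:30, so local arrival = 09:20 + 6:30 = 15:50 on May 6.

15:50 on May 6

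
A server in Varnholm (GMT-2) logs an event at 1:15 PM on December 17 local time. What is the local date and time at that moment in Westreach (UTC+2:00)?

5:15 PM on Dec 17

Westreach is 4:00 ahead of Varnholm.
Shift by the zone difference: 1:15 PM + 4:00 = 5:15 PM on Dec 17 in Westreach.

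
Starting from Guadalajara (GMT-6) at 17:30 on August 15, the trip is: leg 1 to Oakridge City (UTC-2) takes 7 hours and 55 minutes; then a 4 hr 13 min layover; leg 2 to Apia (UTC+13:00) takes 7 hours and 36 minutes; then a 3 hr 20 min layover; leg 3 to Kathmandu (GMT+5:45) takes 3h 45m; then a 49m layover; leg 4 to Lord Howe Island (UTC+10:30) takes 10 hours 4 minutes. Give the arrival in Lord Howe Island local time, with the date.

23:42 on Aug 17

Convert departure to UTC: 17:30 + 6:00 = 23:30 UTC on Aug 15.
Add 7 hours and 55 minutes leg 1 → 07:25 UTC (Aug 16).
Add 4 hours 13 minutes layover in Oakridge City → 11:38 UTC.
Add 7 hours 36 minutes leg 2 → 19:14 UTC.
Add 3 hours 20 minutes layover in Apia → 22:34 UTC.
Add 3 hours 45 minutes leg 3 → 02:19 UTC (Aug 17).
Add 49 minutes layover in Kathmandu → 03:08 UTC.
Add 10 hours 4 minutes leg 4 → 13:12 UTC.
Lord Howe Island is UTC+10:30, so local arrival = 13:12 + 10:30 = 23:42 on Aug 17.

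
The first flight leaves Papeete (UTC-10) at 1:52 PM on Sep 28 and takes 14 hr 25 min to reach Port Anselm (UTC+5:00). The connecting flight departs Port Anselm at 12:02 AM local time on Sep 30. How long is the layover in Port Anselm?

Convert departure to UTC: 1:52 PM + 10:00 = 11:52 PM UTC on Sep 28.
Add 14 hours 25 minutes flight time → 2:17 PM UTC (Sep 29).
Port Anselm is UTC+5:00, so local arrival = 2:17 PM + 5:00 = 7:17 PM on Sep 29.
Layover = 12:02 AM − 7:17 PM (+1 day) = 4 hours 45 minutes.

4 hours 45 minutes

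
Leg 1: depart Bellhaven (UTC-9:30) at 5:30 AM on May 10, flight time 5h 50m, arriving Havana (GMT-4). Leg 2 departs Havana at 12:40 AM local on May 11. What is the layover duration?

Convert departure to UTC: 5:30 AM + 9:30 = 3:00 PM UTC on May 10.
Add 5 hours and 50 minutes flight time → 8:50 PM UTC.
Havana is UTC−4:00, so local arrival = 8:50 PM − 4:00 = 4:50 PM on May 10.
Layover = 12:40 AM − 4:50 PM (+1 day) = 7 hours 50 minutes.

7 hours 50 minutes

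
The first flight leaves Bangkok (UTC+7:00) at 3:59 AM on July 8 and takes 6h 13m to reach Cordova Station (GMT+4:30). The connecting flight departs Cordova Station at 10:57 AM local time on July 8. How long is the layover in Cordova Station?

3 hours 15 minutes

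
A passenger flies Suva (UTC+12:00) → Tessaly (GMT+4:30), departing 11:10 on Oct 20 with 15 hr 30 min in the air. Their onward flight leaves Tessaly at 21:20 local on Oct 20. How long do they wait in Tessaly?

2 hours 10 minutes

Convert departure to UTC: 11:10 − 12:00 = 23:10 UTC on Oct 19.
Add 15 hours and 30 minutes flight time → 14:40 UTC (Oct 20).
Tessaly is UTC+4:30, so local arrival = 14:40 + 4:30 = 19:10 on Oct 20.
Layover = 21:20 − 19:10 = 2 hours 10 minutes.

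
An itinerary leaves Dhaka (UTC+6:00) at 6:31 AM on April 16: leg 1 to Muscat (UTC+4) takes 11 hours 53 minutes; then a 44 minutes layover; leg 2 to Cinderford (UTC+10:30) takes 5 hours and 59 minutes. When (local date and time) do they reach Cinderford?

Convert departure to UTC: 6:31 AM − 6:00 = 12:31 AM UTC on Apr 16.
Add 11 hours and 53 minutes leg 1 → 12:24 PM UTC.
Add 44 minutes layover in Muscat → 1:08 PM UTC.
Add 5 hours 59 minutes leg 2 → 7:07 PM UTC.
Cinderford is UTC+10:30, so local arrival = 7:07 PM + 10:30 = 5:37 AM on Apr 17.

5:37 AM on April 17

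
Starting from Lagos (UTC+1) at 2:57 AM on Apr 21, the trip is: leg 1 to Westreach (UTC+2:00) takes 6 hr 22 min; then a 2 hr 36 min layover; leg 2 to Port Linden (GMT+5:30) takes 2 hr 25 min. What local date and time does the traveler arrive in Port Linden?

6:50 PM on April 21

Convert departure to UTC: 2:57 AM − 1:00 = 1:57 AM UTC on Apr 21.
Add 6 hours 22 minutes leg 1 → 8:19 AM UTC.
Add 2 hours and 36 minutes layover in Westreach → 10:55 AM UTC.
Add 2 hours and 25 minutes leg 2 → 1:20 PM UTC.
Port Linden is UTC+5:30, so local arrival = 1:20 PM + 5:30 = 6:50 PM on Apr 21.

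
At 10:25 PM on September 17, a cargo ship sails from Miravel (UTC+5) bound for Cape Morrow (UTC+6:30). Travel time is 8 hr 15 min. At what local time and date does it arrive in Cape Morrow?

8:10 AM on September 18

Cape Morrow is 1:30 ahead of Miravel.
After 8 hours and 15 minutes it is 6:40 AM (Sep 18) in Miravel.
Shift by the zone difference: 6:40 AM + 1:30 = 8:10 AM on Sep 18 in Cape Morrow.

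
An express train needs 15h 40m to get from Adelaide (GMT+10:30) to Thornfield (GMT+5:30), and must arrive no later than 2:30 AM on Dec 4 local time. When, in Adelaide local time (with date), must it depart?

3:50 PM on December 3

Target arrival in UTC: 2:30 AM − 5:30 = 9:00 PM on Dec 3.
Subtract 15 hours 40 minutes → departure 5:20 AM UTC on Dec 3.
Adelaide is UTC+10:30: 5:20 AM + 10:30 = 3:50 PM on Dec 3.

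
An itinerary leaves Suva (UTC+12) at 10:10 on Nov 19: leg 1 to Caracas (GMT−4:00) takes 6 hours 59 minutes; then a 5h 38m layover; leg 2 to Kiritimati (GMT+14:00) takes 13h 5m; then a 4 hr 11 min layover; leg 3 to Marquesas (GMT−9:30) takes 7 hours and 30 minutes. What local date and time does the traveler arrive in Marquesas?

02:03 on November 20

Convert departure to UTC: 10:10 − 12:00 = 22:10 UTC on Nov 18.
Add 6 hours 59 minutes leg 1 → 05:09 UTC (Nov 19).
Add 5 hours and 38 minutes layover in Caracas → 10:47 UTC.
Add 13 hours and 5 minutes leg 2 → 23:52 UTC.
Add 4 hours and 11 minutes layover in Kiritimati → 04:03 UTC (Nov 20).
Add 7 hours and 30 minutes leg 3 → 11:33 UTC.
Marquesas is UTC−9:30, so local arrival = 11:33 − 9:30 = 02:03 on Nov 20.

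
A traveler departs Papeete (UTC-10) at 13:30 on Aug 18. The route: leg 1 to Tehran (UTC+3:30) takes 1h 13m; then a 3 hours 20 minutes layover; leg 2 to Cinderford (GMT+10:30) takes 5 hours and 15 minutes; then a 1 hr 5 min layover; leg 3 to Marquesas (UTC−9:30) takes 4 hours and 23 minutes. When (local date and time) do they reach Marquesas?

05:16 on August 19

Convert departure to UTC: 13:30 + 10:00 = 23:30 UTC on Aug 18.
Add 1 hour 13 minutes leg 1 → 00:43 UTC (Aug 19).
Add 3 hours and 20 minutes layover in Tehran → 04:03 UTC.
Add 5 hours 15 minutes leg 2 → 09:18 UTC.
Add 1 hour and 5 minutes layover in Cinderford → 10:23 UTC.
Add 4 hours and 23 minutes leg 3 → 14:46 UTC.
Marquesas is UTC−9:30, so local arrival = 14:46 − 9:30 = 05:16 on Aug 19.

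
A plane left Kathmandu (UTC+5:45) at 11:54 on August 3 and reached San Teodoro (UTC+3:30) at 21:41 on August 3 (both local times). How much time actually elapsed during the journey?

San Teodoro is 2:15 behind Kathmandu.
Clock-face elapsed time (ignoring zones) is 9 hours 47 minutes.
Actual elapsed = 9 hours 47 minutes + 2:15 = 12 hours 2 minutes.

12 hours 2 minutes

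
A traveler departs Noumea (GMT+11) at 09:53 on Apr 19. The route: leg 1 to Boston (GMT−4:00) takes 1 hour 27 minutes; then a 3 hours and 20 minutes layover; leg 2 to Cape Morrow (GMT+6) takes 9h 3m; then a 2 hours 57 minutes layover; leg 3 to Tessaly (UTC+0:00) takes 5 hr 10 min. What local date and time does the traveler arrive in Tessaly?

Convert departure to UTC: 09:53 − 11:00 = 22:53 UTC on Apr 18.
Add 1 hour 27 minutes leg 1 → 00:20 UTC (Apr 19).
Add 3 hours and 20 minutes layover in Boston → 03:40 UTC.
Add 9 hours and 3 minutes leg 2 → 12:43 UTC.
Add 2 hours 57 minutes layover in Cape Morrow → 15:40 UTC.
Add 5 hours 10 minutes leg 3 → 20:50 UTC.
Tessaly is UTC+0, so local arrival is the same: 20:50 on Apr 19.

20:50 on April 19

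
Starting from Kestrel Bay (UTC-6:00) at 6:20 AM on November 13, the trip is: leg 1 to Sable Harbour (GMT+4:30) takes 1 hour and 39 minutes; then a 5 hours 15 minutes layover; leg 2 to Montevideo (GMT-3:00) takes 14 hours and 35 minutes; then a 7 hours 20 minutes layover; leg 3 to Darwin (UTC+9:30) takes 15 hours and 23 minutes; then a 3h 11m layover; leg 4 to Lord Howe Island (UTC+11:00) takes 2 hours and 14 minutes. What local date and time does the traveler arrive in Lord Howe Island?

12:57 AM on November 16

Convert departure to UTC: 6:20 AM + 6:00 = 12:20 PM UTC on Nov 13.
Add 1 hour 39 minutes leg 1 → 1:59 PM UTC.
Add 5 hours and 15 minutes layover in Sable Harbour → 7:14 PM UTC.
Add 14 hours and 35 minutes leg 2 → 9:49 AM UTC (Nov 14).
Add 7 hours and 20 minutes layover in Montevideo → 5:09 PM UTC.
Add 15 hours and 23 minutes leg 3 → 8:32 AM UTC (Nov 15).
Add 3 hours 11 minutes layover in Darwin → 11:43 AM UTC.
Add 2 hours and 14 minutes leg 4 → 1:57 PM UTC.
Lord Howe Island is UTC+11:00, so local arrival = 1:57 PM + 11:00 = 12:57 AM on Nov 16.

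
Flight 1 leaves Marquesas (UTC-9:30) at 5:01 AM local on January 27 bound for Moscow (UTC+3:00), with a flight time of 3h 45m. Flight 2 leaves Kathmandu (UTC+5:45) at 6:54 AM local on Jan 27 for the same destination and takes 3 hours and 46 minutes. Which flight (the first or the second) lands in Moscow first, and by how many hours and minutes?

the second, by 13 hours 21 minutes

Flight 1 in UTC: 5:01 AM + 9:30 = 2:31 PM on Jan 27.
+3 hours and 45 minutes → arrive 6:16 PM UTC on Jan 27.
Flight 2 in UTC: 6:54 AM − 5:45 = 1:09 AM on Jan 27.
+3 hours 46 minutes → arrive 4:55 AM UTC on Jan 27.
Flight 2 lands earlier by 13 hours 21 minutes.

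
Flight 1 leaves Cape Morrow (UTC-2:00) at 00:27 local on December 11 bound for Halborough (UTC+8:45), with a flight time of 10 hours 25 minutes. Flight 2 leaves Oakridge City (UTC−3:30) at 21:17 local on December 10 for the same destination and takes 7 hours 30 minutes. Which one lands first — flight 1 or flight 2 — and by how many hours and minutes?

the second, by 4 hours 35 minutes

Flight 1 in UTC: 00:27 + 2:00 = 02:27 on Dec 11.
+10 hours 25 minutes → arrive 12:52 UTC on Dec 11.
Flight 2 in UTC: 21:17 + 3:30 = 00:47 on Dec 11.
+7 hours 30 minutes → arrive 08:17 UTC on Dec 11.
Flight 2 lands earlier by 4 hours 35 minutes.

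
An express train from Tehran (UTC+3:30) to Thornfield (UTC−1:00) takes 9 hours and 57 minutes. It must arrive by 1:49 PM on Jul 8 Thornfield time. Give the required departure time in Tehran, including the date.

8:22 AM on July 8

Target arrival in UTC: 1:49 PM + 1:00 = 2:49 PM on Jul 8.
Subtract 9 hours and 57 minutes → departure 4:52 AM UTC on Jul 8.
Tehran is UTC+3:30: 4:52 AM + 3:30 = 8:22 AM on Jul 8.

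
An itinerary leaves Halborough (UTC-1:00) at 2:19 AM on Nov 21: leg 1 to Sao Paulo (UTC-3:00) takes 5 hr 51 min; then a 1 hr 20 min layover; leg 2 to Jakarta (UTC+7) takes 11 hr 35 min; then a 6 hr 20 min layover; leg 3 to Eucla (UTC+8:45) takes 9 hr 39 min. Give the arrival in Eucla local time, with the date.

Convert departure to UTC: 2:19 AM + 1:00 = 3:19 AM UTC on Nov 21.
Add 5 hours and 51 minutes leg 1 → 9:10 AM UTC.
Add 1 hour and 20 minutes layover in Sao Paulo → 10:30 AM UTC.
Add 11 hours and 35 minutes leg 2 → 10:05 PM UTC.
Add 6 hours 20 minutes layover in Jakarta → 4:25 AM UTC (Nov 22).
Add 9 hours 39 minutes leg 3 → 2:04 PM UTC.
Eucla is UTC+8:45, so local arrival = 2:04 PM + 8:45 = 10:49 PM on Nov 22.

10:49 PM on November 22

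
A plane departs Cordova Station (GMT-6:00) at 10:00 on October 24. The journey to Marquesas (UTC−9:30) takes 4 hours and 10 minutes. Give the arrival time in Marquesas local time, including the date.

10:40 on October 24

Convert departure to UTC: 10:00 + 6:00 = 16:00 UTC on Oct 24.
Add 4 hours and 10 minutes travel time → 20:10 UTC.
Marquesas is UTC−9:30, so local arrival = 20:10 − 9:30 = 10:40 on Oct 24.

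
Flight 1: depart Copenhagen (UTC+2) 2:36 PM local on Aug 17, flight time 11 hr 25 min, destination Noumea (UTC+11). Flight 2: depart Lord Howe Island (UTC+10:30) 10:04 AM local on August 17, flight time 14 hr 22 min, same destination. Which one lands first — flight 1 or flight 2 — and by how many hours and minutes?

the second, by 10 hours 5 minutes

Flight 1 in UTC: 2:36 PM − 2:00 = 12:36 PM on Aug 17.
+11 hours 25 minutes → arrive 12:01 AM UTC on Aug 18.
Flight 2 in UTC: 10:04 AM − 10:30 = 11:34 PM on Aug 16.
+14 hours and 22 minutes → arrive 1:56 PM UTC on Aug 17.
Flight 2 lands earlier by 10 hours 5 minutes.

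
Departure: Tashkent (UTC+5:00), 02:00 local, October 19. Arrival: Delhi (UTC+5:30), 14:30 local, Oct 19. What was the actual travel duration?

Departure in UTC: 02:00 − 5:00 = 21:00 on Oct 18.
Arrival in UTC: 14:30 − 5:30 = 09:00 on Oct 19.
Elapsed = 09:00 − 21:00 (+1 day) = 12 hours.

12 hours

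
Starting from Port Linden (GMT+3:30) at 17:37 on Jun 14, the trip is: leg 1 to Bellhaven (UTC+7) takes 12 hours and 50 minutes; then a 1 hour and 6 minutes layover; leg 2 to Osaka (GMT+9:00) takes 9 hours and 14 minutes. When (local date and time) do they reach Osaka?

Convert departure to UTC: 17:37 − 3:30 = 14:07 UTC on Jun 14.
Add 12 hours and 50 minutes leg 1 → 02:57 UTC (Jun 15).
Add 1 hour and 6 minutes layover in Bellhaven → 04:03 UTC.
Add 9 hours 14 minutes leg 2 → 13:17 UTC.
Osaka is UTC+9:00, so local arrival = 13:17 + 9:00 = 22:17 on Jun 15.

22:17 on June 15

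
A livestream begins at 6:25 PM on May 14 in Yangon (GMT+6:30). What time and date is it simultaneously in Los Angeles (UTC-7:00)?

Los Angeles is 13:30 behind Yangon.
Shift by the zone difference: 6:25 PM − 13:30 = 4:55 AM on May 14 in Los Angeles.

4:55 AM on May 14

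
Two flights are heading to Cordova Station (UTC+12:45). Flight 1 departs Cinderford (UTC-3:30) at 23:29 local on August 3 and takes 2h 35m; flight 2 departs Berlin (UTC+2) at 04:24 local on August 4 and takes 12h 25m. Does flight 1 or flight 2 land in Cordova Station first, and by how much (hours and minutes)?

Flight 1 in UTC: 23:29 + 3:30 = 02:59 on Aug 4.
+2 hours 35 minutes → arrive 05:34 UTC on Aug 4.
Flight 2 in UTC: 04:24 − 2:00 = 02:24 on Aug 4.
+12 hours 25 minutes → arrive 14:49 UTC on Aug 4.
Flight 1 lands earlier by 9 hours 15 minutes.

the first, by 9 hours 15 minutes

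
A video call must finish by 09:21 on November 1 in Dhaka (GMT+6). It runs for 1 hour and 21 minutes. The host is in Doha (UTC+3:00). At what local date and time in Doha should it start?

05:00 on November 1

Target end time in UTC: 09:21 − 6:00 = 03:21 on Nov 1.
Subtract 1 hour and 21 minutes → start 02:00 UTC on Nov 1.
Doha is UTC+3:00: 02:00 + 3:00 = 05:00 on Nov 1.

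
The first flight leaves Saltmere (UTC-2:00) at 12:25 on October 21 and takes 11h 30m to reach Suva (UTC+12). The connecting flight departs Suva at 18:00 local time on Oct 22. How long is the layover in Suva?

4 hours 5 minutes

Convert departure to UTC: 12:25 + 2:00 = 14:25 UTC on Oct 21.
Add 11 hours 30 minutes flight time → 01:55 UTC (Oct 22).
Suva is UTC+12:00, so local arrival = 01:55 + 12:00 = 13:55 on Oct 22.
Layover = 18:00 − 13:55 = 4 hours 5 minutes.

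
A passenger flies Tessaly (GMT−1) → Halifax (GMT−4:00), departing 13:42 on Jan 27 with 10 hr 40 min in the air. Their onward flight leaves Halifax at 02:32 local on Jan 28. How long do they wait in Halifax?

5 hours 10 minutes

Convert departure to UTC: 13:42 + 1:00 = 14:42 UTC on Jan 27.
Add 10 hours 40 minutes flight time → 01:22 UTC (Jan 28).
Halifax is UTC−4:00, so local arrival = 01:22 − 4:00 = 21:22 on Jan 27.
Layover = 02:32 − 21:22 (+1 day) = 5 hours 10 minutes.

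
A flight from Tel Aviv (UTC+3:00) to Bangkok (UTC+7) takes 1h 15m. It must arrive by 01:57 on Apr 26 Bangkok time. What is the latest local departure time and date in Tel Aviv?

Target arrival in UTC: 01:57 − 7:00 = 18:57 on Apr 25.
Subtract 1 hour and 15 minutes → departure 17:42 UTC on Apr 25.
Tel Aviv is UTC+3:00: 17:42 + 3:00 = 20:42 on Apr 25.

20:42 on April 25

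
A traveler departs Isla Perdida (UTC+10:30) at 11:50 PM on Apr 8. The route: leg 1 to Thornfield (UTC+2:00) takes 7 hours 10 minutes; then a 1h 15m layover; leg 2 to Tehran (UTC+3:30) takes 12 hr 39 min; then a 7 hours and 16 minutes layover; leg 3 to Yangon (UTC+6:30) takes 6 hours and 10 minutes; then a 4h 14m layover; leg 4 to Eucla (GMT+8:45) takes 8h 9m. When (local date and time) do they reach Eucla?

Convert departure to UTC: 11:50 PM − 10:30 = 1:20 PM UTC on Apr 8.
Add 7 hours and 10 minutes leg 1 → 8:30 PM UTC.
Add 1 hour and 15 minutes layover in Thornfield → 9:45 PM UTC.
Add 12 hours and 39 minutes leg 2 → 10:24 AM UTC (Apr 9).
Add 7 hours 16 minutes layover in Tehran → 5:40 PM UTC.
Add 6 hours 10 minutes leg 3 → 11:50 PM UTC.
Add 4 hours 14 minutes layover in Yangon → 4:04 AM UTC (Apr 10).
Add 8 hours 9 minutes leg 4 → 12:13 PM UTC.
Eucla is UTC+8:45, so local arrival = 12:13 PM + 8:45 = 8:58 PM on Apr 10.

8:58 PM on April 10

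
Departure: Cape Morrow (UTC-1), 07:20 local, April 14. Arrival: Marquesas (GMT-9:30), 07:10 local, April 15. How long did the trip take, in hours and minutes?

32 hours 20 minutes

Departure in UTC: 07:20 + 1:00 = 08:20 on Apr 14.
Arrival in UTC: 07:10 + 9:30 = 16:40 on Apr 15.
Elapsed = 16:40 − 08:20 (+1 day) = 32 hours 20 minutes.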